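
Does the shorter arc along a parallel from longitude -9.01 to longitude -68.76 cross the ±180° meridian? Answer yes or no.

No

Signed shortest Δλ = ((-68.76 − -9.01 + 180) mod 360) − 180 = -59.75°.
Going west by 59.75° from -9.01° reaches -68.76° without touching 180°.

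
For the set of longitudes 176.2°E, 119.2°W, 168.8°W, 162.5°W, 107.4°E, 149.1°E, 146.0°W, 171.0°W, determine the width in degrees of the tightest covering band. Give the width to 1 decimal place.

133.4°

Sort the longitudes: -171.0°, -168.8°, -162.5°, -146.0°, -119.2°, +107.4°, +149.1°, +176.2°.
Eastward gaps between consecutive values (wrapping around): 2.2°, 6.3°, 16.5°, 26.8°, 226.6°, 41.7°, 27.1°, 12.8°.
Largest gap = 226.6° ⇒ minimal covering band is its complement: 360° − 226.6° = 133.4°.
Band runs from +107.4° eastward to -119.2°, crossing the antimeridian.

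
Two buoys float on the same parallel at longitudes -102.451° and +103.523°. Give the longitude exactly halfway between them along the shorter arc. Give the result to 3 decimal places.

-179.464°

Signed shortest Δλ from -102.451° to +103.523° is -154.026°.
Midpoint longitude = -102.451° + (-154.026°)/2 = -102.451° − 77.013° = -179.464°.
(The naïve average (-102.451 + +103.523)/2 = 0.536° is on the wrong side of the globe.)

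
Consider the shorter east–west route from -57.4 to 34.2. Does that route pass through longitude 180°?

Signed shortest Δλ = ((34.2 − -57.4 + 180) mod 360) − 180 = 91.6°.
Going east by 91.6° from -57.4° reaches +34.2° without touching 180°.

No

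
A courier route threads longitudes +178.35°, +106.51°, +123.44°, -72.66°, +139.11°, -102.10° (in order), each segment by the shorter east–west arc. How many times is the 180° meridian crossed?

3

Leg 1: +178.35° → +106.51°, shortest Δλ = -71.84° (west) — does not cross 180°.
Leg 2: +106.51° → +123.44°, shortest Δλ = 16.93° (east) — does not cross 180°.
Leg 3: +123.44° → -72.66°, shortest Δλ = 163.9° (east) — crosses 180°.
Leg 4: -72.66° → +139.11°, shortest Δλ = -148.23° (west) — crosses 180°.
Leg 5: +139.11° → -102.10°, shortest Δλ = 118.79° (east) — crosses 180°.
Total crossings: 3.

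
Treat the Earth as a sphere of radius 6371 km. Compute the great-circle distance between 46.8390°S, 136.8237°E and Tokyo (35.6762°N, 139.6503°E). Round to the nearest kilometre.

9180 km

Δλ = 139.6503 − 136.8237 = 2.8266°.
Δφ = 35.6762 − -46.8390 = 82.5152°.
a = sin²(Δφ/2) + cos φ₁ · cos φ₂ · sin²(Δλ/2) = 0.435206.
c = 2·atan2(√a, √(1−a)) = 1.44084 rad → d = 6371·c ≈ 9179.62 km.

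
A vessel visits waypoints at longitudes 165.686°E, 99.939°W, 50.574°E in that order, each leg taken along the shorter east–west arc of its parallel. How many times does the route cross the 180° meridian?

Leg 1: +165.686° → -99.939°, shortest Δλ = 94.375° (east) — crosses 180°.
Leg 2: -99.939° → +50.574°, shortest Δλ = 150.513° (east) — does not cross 180°.
Total crossings: 1.

1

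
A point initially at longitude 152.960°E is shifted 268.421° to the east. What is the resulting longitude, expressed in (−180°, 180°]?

Start at +152.960°; shift +268.421° → +421.381°.
+421.381° lies outside (−180°, 180°]; subtract 360° → +61.381°.

61.381°E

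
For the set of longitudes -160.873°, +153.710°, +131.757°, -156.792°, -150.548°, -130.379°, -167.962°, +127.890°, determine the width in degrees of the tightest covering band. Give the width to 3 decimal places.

Sort the longitudes: -167.962°, -160.873°, -156.792°, -150.548°, -130.379°, +127.890°, +131.757°, +153.710°.
Eastward gaps between consecutive values (wrapping around): 7.089°, 4.081°, 6.244°, 20.169°, 258.269°, 3.867°, 21.953°, 38.328°.
Largest gap = 258.269° ⇒ minimal covering band is its complement: 360° − 258.269° = 101.731°.
Band runs from +127.890° eastward to -130.379°, crossing the antimeridian.

101.731°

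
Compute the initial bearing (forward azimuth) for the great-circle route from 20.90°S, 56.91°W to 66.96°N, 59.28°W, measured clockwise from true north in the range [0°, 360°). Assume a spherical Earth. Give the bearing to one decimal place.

359.1°

Δλ = -59.28 − -56.91 = -2.37°.
θ = atan2( sin Δλ · cos φ₂ , cos φ₁ · sin φ₂ − sin φ₁ · cos φ₂ · cos Δλ )
  = atan2(-0.01618, 0.99918) = -0.928° → normalised to [0°, 360°): 359.072°.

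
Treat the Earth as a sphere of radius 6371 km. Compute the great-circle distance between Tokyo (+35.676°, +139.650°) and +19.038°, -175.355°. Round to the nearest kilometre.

4763 km

Δλ = -175.355 − 139.650 = -315.005°; wrapped into (−180°, 180°]: 44.995°.
Δφ = 19.038 − 35.676 = -16.638°.
a = sin²(Δφ/2) + cos φ₁ · cos φ₂ · sin²(Δλ/2) = 0.133366.
c = 2·atan2(√a, √(1−a)) = 0.74768 rad → d = 6371·c ≈ 4763.46 km.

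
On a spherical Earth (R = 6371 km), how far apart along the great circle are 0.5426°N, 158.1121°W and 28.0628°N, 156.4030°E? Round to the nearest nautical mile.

3090 nmi

Δλ = 156.4030 − -158.1121 = 314.5151°; wrapped into (−180°, 180°]: -45.4849°.
Δφ = 28.0628 − 0.5426 = 27.5202°.
a = sin²(Δφ/2) + cos φ₁ · cos φ₂ · sin²(Δλ/2) = 0.188451.
c = 2·atan2(√a, √(1−a)) = 0.89810 rad → d = 6371·c ≈ 5721.79 km ≈ 3089.52 nmi.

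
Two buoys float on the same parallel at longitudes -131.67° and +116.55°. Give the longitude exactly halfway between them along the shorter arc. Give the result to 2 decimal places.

Signed shortest Δλ from -131.67° to +116.55° is -111.78°.
Midpoint longitude = -131.67° + (-111.78°)/2 = -131.67° − 55.89° = -187.56°.
Normalise into (−180°, 180°]: +172.44°.
(The naïve average (-131.67 + +116.55)/2 = -7.56° is on the wrong side of the globe.)

+172.44°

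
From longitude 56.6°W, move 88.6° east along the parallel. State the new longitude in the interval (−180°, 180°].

Start at -56.6°; shift +88.6° → +32.0°.
+32.0° already lies in (−180°, 180°].

32.0°E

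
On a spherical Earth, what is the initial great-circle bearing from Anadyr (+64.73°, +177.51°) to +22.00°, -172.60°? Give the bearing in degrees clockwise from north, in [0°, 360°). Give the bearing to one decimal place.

Δλ = -172.60 − 177.51 = -350.11°; wrapped into (−180°, 180°]: 9.89°.
θ = atan2( sin Δλ · cos φ₂ , cos φ₁ · sin φ₂ − sin φ₁ · cos φ₂ · cos Δλ )
  = atan2(0.15925, -0.66608) = 166.554° → normalised to [0°, 360°): 166.554°.

166.6°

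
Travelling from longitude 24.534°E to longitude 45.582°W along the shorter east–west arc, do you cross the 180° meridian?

No

Signed shortest Δλ = ((-45.582 − 24.534 + 180) mod 360) − 180 = -70.116°.
Going west by 70.116° from +24.534° reaches -45.582° without touching 180°.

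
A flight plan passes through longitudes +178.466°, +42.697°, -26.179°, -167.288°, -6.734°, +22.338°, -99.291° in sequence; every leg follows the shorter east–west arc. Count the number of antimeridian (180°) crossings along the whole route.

Leg 1: +178.466° → +42.697°, shortest Δλ = -135.769° (west) — does not cross 180°.
Leg 2: +42.697° → -26.179°, shortest Δλ = -68.876° (west) — does not cross 180°.
Leg 3: -26.179° → -167.288°, shortest Δλ = -141.109° (west) — does not cross 180°.
Leg 4: -167.288° → -6.734°, shortest Δλ = 160.554° (east) — does not cross 180°.
Leg 5: -6.734° → +22.338°, shortest Δλ = 29.072° (east) — does not cross 180°.
Leg 6: +22.338° → -99.291°, shortest Δλ = -121.629° (west) — does not cross 180°.
Total crossings: 0.

0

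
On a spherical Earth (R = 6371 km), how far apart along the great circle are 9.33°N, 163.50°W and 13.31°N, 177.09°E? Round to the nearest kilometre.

2161 km

Δλ = 177.09 − -163.50 = 340.59°; wrapped into (−180°, 180°]: -19.41°.
Δφ = 13.31 − 9.33 = 3.98°.
a = sin²(Δφ/2) + cos φ₁ · cos φ₂ · sin²(Δλ/2) = 0.028494.
c = 2·atan2(√a, √(1−a)) = 0.33923 rad → d = 6371·c ≈ 2161.23 km.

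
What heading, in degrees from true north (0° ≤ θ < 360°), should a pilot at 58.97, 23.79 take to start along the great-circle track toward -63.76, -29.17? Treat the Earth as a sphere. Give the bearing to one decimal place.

207.1°

Δλ = -29.17 − 23.79 = -52.96°.
θ = atan2( sin Δλ · cos φ₂ , cos φ₁ · sin φ₂ − sin φ₁ · cos φ₂ · cos Δλ )
  = atan2(-0.35292, -0.69058) = -152.931° → normalised to [0°, 360°): 207.069°.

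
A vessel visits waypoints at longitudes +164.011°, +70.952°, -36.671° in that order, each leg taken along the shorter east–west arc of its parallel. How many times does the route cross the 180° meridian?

Leg 1: +164.011° → +70.952°, shortest Δλ = -93.059° (west) — does not cross 180°.
Leg 2: +70.952° → -36.671°, shortest Δλ = -107.623° (west) — does not cross 180°.
Total crossings: 0.

0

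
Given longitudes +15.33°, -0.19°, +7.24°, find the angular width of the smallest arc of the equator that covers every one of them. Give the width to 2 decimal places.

Sort the longitudes: -0.19°, +7.24°, +15.33°.
Eastward gaps between consecutive values (wrapping around): 7.43°, 8.09°, 344.48°.
Largest gap = 344.48° ⇒ minimal covering band is its complement: 360° − 344.48° = 15.52°.
Band runs from -0.19° eastward to +15.33°.

15.52°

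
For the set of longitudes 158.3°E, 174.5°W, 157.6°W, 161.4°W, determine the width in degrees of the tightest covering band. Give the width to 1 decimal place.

Sort the longitudes: -174.5°, -161.4°, -157.6°, +158.3°.
Eastward gaps between consecutive values (wrapping around): 13.1°, 3.8°, 315.9°, 27.2°.
Largest gap = 315.9° ⇒ minimal covering band is its complement: 360° − 315.9° = 44.1°.
Band runs from +158.3° eastward to -157.6°, crossing the antimeridian.

44.1°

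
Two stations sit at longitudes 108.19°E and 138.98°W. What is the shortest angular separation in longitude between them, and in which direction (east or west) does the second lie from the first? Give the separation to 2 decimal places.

112.83° east

Raw difference: -138.98 − 108.19 = -247.17°.
Normalise into (−180°, 180°]: -247.17° + 360° = 112.83°.
Positive ⇒ the second point lies to the east; separation 112.83°.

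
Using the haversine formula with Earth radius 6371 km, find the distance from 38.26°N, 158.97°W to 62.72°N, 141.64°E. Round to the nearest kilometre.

4760 km

Δλ = 141.64 − -158.97 = 300.61°; wrapped into (−180°, 180°]: -59.39°.
Δφ = 62.72 − 38.26 = 24.46°.
a = sin²(Δφ/2) + cos φ₁ · cos φ₂ · sin²(Δλ/2) = 0.133194.
c = 2·atan2(√a, √(1−a)) = 0.74717 rad → d = 6371·c ≈ 4760.24 km.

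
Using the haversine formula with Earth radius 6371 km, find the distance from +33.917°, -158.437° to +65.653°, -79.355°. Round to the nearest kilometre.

Δλ = -79.355 − -158.437 = 79.082°.
Δφ = 65.653 − 33.917 = 31.736°.
a = sin²(Δφ/2) + cos φ₁ · cos φ₂ · sin²(Δλ/2) = 0.213418.
c = 2·atan2(√a, √(1−a)) = 0.96043 rad → d = 6371·c ≈ 6118.93 km.

6119 km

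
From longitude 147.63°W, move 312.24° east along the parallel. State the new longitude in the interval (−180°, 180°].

Start at -147.63°; shift +312.24° → +164.61°.
+164.61° already lies in (−180°, 180°].

164.61°E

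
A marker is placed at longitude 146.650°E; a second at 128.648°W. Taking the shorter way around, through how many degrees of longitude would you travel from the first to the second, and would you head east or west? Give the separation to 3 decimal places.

84.702° east

Raw difference: -128.648 − 146.650 = -275.298°.
Normalise into (−180°, 180°]: -275.298° + 360° = 84.702°.
Positive ⇒ the second point lies to the east; separation 84.702°.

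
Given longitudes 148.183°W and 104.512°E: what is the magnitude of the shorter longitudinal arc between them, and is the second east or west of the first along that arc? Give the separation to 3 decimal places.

107.305° west

Raw difference: 104.512 − -148.183 = 252.695°.
Normalise into (−180°, 180°]: 252.695° − 360° = -107.305°.
Negative ⇒ the second point lies to the west; separation 107.305°.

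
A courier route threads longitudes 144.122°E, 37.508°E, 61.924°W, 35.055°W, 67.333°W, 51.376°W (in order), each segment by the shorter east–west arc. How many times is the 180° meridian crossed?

0

Leg 1: +144.122° → +37.508°, shortest Δλ = -106.614° (west) — does not cross 180°.
Leg 2: +37.508° → -61.924°, shortest Δλ = -99.432° (west) — does not cross 180°.
Leg 3: -61.924° → -35.055°, shortest Δλ = 26.869° (east) — does not cross 180°.
Leg 4: -35.055° → -67.333°, shortest Δλ = -32.278° (west) — does not cross 180°.
Leg 5: -67.333° → -51.376°, shortest Δλ = 15.957° (east) — does not cross 180°.
Total crossings: 0.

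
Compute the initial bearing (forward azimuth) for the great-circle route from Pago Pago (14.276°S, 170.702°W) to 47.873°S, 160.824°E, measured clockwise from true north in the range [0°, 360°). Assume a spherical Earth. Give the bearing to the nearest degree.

209°

Δλ = 160.824 − -170.702 = 331.526°; wrapped into (−180°, 180°]: -28.474°.
θ = atan2( sin Δλ · cos φ₂ , cos φ₁ · sin φ₂ − sin φ₁ · cos φ₂ · cos Δλ )
  = atan2(-0.31980, -0.57336) = -150.849° → normalised to [0°, 360°): 209.151°.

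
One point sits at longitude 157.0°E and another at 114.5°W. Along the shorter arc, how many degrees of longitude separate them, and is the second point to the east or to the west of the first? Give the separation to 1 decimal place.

Raw difference: -114.5 − 157.0 = -271.5°.
Normalise into (−180°, 180°]: -271.5° + 360° = 88.5°.
Positive ⇒ the second point lies to the east; separation 88.5°.

88.5° east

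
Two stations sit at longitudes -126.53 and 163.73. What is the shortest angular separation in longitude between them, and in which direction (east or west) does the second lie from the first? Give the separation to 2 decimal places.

69.74° west

Raw difference: 163.73 − -126.53 = 290.26°.
Normalise into (−180°, 180°]: 290.26° − 360° = -69.74°.
Negative ⇒ the second point lies to the west; separation 69.74°.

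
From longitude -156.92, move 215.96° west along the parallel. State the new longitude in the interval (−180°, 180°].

-12.88°

Start at -156.92°; shift −215.96° → -372.88°.
-372.88° lies outside (−180°, 180°]; add 360° → -12.88°.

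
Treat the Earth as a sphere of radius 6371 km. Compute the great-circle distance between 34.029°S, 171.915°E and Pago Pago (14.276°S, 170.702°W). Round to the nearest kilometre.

Δλ = -170.702 − 171.915 = -342.617°; wrapped into (−180°, 180°]: 17.383°.
Δφ = -14.276 − -34.029 = 19.753°.
a = sin²(Δφ/2) + cos φ₁ · cos φ₂ · sin²(Δλ/2) = 0.047761.
c = 2·atan2(√a, √(1−a)) = 0.44064 rad → d = 6371·c ≈ 2807.34 km.

2807 km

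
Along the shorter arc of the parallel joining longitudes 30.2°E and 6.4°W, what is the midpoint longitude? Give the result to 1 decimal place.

11.9°E

Signed shortest Δλ from +30.2° to -6.4° is -36.6°.
Midpoint longitude = +30.2° + (-36.6°)/2 = +30.2° − 18.3° = +11.9°.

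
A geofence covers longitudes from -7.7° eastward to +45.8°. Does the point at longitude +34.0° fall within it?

Yes

Band width going east from -7.7° to +45.8°: ((45.8 − -7.7) mod 360) = 53.5°.
Offset of +34.0° east of the west edge: ((34.0 − -7.7) mod 360) = 41.7°.
41.7° ≤ 53.5° ⇒ inside.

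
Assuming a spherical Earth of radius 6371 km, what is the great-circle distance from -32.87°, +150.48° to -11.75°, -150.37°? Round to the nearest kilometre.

Δλ = -150.37 − 150.48 = -300.85°; wrapped into (−180°, 180°]: 59.15°.
Δφ = -11.75 − -32.87 = 21.12°.
a = sin²(Δφ/2) + cos φ₁ · cos φ₂ · sin²(Δλ/2) = 0.233903.
c = 2·atan2(√a, √(1−a)) = 1.00961 rad → d = 6371·c ≈ 6432.20 km.

6432 km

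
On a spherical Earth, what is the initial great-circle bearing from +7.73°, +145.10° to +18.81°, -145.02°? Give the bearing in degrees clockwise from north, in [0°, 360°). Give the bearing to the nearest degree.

73°

Δλ = -145.02 − 145.10 = -290.12°; wrapped into (−180°, 180°]: 69.88°.
θ = atan2( sin Δλ · cos φ₂ , cos φ₁ · sin φ₂ − sin φ₁ · cos φ₂ · cos Δλ )
  = atan2(0.88883, 0.27570) = 72.767° → normalised to [0°, 360°): 72.767°.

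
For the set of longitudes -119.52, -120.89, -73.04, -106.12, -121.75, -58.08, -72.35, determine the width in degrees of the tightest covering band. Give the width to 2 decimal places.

63.67°

Sort the longitudes: -121.75°, -120.89°, -119.52°, -106.12°, -73.04°, -72.35°, -58.08°.
Eastward gaps between consecutive values (wrapping around): 0.86°, 1.37°, 13.40°, 33.08°, 0.69°, 14.27°, 296.33°.
Largest gap = 296.33° ⇒ minimal covering band is its complement: 360° − 296.33° = 63.67°.
Band runs from -121.75° eastward to -58.08°.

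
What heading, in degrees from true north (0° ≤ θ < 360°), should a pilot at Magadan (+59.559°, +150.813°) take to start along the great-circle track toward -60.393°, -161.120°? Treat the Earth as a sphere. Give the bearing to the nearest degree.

Δλ = -161.120 − 150.813 = -311.933°; wrapped into (−180°, 180°]: 48.067°.
θ = atan2( sin Δλ · cos φ₂ , cos φ₁ · sin φ₂ − sin φ₁ · cos φ₂ · cos Δλ )
  = atan2(0.36754, -0.72514) = 153.122° → normalised to [0°, 360°): 153.122°.

153°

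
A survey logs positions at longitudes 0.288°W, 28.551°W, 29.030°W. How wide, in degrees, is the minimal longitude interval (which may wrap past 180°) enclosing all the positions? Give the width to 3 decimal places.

Sort the longitudes: -29.030°, -28.551°, -0.288°.
Eastward gaps between consecutive values (wrapping around): 0.479°, 28.263°, 331.258°.
Largest gap = 331.258° ⇒ minimal covering band is its complement: 360° − 331.258° = 28.742°.
Band runs from -29.030° eastward to -0.288°.

28.742°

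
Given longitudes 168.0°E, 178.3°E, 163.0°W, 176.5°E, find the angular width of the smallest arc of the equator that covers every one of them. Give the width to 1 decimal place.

Sort the longitudes: -163.0°, +168.0°, +176.5°, +178.3°.
Eastward gaps between consecutive values (wrapping around): 331.0°, 8.5°, 1.8°, 18.7°.
Largest gap = 331.0° ⇒ minimal covering band is its complement: 360° − 331.0° = 29.0°.
Band runs from +168.0° eastward to -163.0°, crossing the antimeridian.

29.0°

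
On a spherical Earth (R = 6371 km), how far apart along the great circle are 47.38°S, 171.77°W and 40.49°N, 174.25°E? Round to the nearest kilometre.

Δλ = 174.25 − -171.77 = 346.02°; wrapped into (−180°, 180°]: -13.98°.
Δφ = 40.49 − -47.38 = 87.87°.
a = sin²(Δφ/2) + cos φ₁ · cos φ₂ · sin²(Δλ/2) = 0.489043.
c = 2·atan2(√a, √(1−a)) = 1.54888 rad → d = 6371·c ≈ 9867.92 km.

9868 km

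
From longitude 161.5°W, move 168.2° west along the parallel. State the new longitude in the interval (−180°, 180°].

Start at -161.5°; shift −168.2° → -329.7°.
-329.7° lies outside (−180°, 180°]; add 360° → +30.3°.

30.3°E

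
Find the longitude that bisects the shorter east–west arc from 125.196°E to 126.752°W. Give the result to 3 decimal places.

Signed shortest Δλ from +125.196° to -126.752° is +108.052°.
Midpoint longitude = +125.196° + (+108.052°)/2 = +125.196° + 54.026° = +179.222°.
(The naïve average (+125.196 + -126.752)/2 = -0.778° is on the wrong side of the globe.)

179.222°E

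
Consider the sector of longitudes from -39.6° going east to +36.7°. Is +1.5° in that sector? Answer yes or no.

Yes

Band width going east from -39.6° to +36.7°: ((36.7 − -39.6) mod 360) = 76.3°.
Offset of +1.5° east of the west edge: ((1.5 − -39.6) mod 360) = 41.1°.
41.1° ≤ 76.3° ⇒ inside.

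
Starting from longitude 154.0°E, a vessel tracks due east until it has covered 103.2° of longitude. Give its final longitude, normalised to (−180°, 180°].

102.8°W

Start at +154.0°; shift +103.2° → +257.2°.
+257.2° lies outside (−180°, 180°]; subtract 360° → -102.8°.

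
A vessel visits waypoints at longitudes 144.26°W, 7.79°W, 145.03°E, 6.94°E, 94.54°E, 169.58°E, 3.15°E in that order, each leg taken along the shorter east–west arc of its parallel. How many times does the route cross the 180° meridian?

0

Leg 1: -144.26° → -7.79°, shortest Δλ = 136.47° (east) — does not cross 180°.
Leg 2: -7.79° → +145.03°, shortest Δλ = 152.82° (east) — does not cross 180°.
Leg 3: +145.03° → +6.94°, shortest Δλ = -138.09° (west) — does not cross 180°.
Leg 4: +6.94° → +94.54°, shortest Δλ = 87.6° (east) — does not cross 180°.
Leg 5: +94.54° → +169.58°, shortest Δλ = 75.04° (east) — does not cross 180°.
Leg 6: +169.58° → +3.15°, shortest Δλ = -166.43° (west) — does not cross 180°.
Total crossings: 0.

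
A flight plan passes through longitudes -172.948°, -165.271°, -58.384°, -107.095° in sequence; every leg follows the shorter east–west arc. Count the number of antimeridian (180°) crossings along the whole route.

0

Leg 1: -172.948° → -165.271°, shortest Δλ = 7.677° (east) — does not cross 180°.
Leg 2: -165.271° → -58.384°, shortest Δλ = 106.887° (east) — does not cross 180°.
Leg 3: -58.384° → -107.095°, shortest Δλ = -48.711° (west) — does not cross 180°.
Total crossings: 0.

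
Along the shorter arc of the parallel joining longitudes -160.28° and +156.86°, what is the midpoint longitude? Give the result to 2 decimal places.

+178.29°

Signed shortest Δλ from -160.28° to +156.86° is -42.86°.
Midpoint longitude = -160.28° + (-42.86°)/2 = -160.28° − 21.43° = -181.71°.
Normalise into (−180°, 180°]: +178.29°.
(The naïve average (-160.28 + +156.86)/2 = -1.71° is on the wrong side of the globe.)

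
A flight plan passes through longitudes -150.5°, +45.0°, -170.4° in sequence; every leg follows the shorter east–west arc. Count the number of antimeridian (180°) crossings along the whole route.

Leg 1: -150.5° → +45.0°, shortest Δλ = -164.5° (west) — crosses 180°.
Leg 2: +45.0° → -170.4°, shortest Δλ = 144.6° (east) — crosses 180°.
Total crossings: 2.

2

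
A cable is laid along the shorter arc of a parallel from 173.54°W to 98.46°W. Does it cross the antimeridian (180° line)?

Signed shortest Δλ = ((-98.46 − -173.54 + 180) mod 360) − 180 = 75.08°.
Going east by 75.08° from -173.54° reaches -98.46° without touching 180°.

No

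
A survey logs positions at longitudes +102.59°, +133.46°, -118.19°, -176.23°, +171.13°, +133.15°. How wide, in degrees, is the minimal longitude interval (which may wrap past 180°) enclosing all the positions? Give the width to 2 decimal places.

139.22°

Sort the longitudes: -176.23°, -118.19°, +102.59°, +133.15°, +133.46°, +171.13°.
Eastward gaps between consecutive values (wrapping around): 58.04°, 220.78°, 30.56°, 0.31°, 37.67°, 12.64°.
Largest gap = 220.78° ⇒ minimal covering band is its complement: 360° − 220.78° = 139.22°.
Band runs from +102.59° eastward to -118.19°, crossing the antimeridian.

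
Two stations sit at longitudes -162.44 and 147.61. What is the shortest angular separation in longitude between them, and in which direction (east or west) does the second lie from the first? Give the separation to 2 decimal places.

Raw difference: 147.61 − -162.44 = 310.05°.
Normalise into (−180°, 180°]: 310.05° − 360° = -49.95°.
Negative ⇒ the second point lies to the west; separation 49.95°.

49.95° west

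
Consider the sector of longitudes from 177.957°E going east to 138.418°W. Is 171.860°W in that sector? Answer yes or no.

Yes

Band width going east from +177.957° to -138.418°: ((-138.418 − 177.957) mod 360) = 43.625°.
Offset of -171.860° east of the west edge: ((-171.860 − 177.957) mod 360) = 10.183°.
10.183° ≤ 43.625° ⇒ inside.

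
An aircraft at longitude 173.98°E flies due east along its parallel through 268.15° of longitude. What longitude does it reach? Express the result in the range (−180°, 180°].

82.13°E

Start at +173.98°; shift +268.15° → +442.13°.
+442.13° lies outside (−180°, 180°]; subtract 360° → +82.13°.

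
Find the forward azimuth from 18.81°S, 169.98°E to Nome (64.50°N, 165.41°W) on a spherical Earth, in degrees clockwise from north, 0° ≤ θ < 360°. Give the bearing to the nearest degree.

Δλ = -165.41 − 169.98 = -335.39°; wrapped into (−180°, 180°]: 24.61°.
θ = atan2( sin Δλ · cos φ₂ , cos φ₁ · sin φ₂ − sin φ₁ · cos φ₂ · cos Δλ )
  = atan2(0.17928, 0.98058) = 10.361° → normalised to [0°, 360°): 10.361°.

10°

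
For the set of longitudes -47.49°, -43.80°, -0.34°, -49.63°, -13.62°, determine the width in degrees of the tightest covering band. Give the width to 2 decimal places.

49.29°

Sort the longitudes: -49.63°, -47.49°, -43.80°, -13.62°, -0.34°.
Eastward gaps between consecutive values (wrapping around): 2.14°, 3.69°, 30.18°, 13.28°, 310.71°.
Largest gap = 310.71° ⇒ minimal covering band is its complement: 360° − 310.71° = 49.29°.
Band runs from -49.63° eastward to -0.34°.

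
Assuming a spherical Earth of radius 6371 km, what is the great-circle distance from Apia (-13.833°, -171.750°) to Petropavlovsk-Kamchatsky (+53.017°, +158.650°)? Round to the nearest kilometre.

Δλ = 158.650 − -171.750 = 330.400°; wrapped into (−180°, 180°]: -29.600°.
Δφ = 53.017 − -13.833 = 66.850°.
a = sin²(Δφ/2) + cos φ₁ · cos φ₂ · sin²(Δλ/2) = 0.341546.
c = 2·atan2(√a, √(1−a)) = 1.24833 rad → d = 6371·c ≈ 7953.10 km.

7953 km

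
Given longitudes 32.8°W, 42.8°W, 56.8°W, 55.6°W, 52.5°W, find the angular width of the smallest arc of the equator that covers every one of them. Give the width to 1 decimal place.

Sort the longitudes: -56.8°, -55.6°, -52.5°, -42.8°, -32.8°.
Eastward gaps between consecutive values (wrapping around): 1.2°, 3.1°, 9.7°, 10.0°, 336.0°.
Largest gap = 336.0° ⇒ minimal covering band is its complement: 360° − 336.0° = 24.0°.
Band runs from -56.8° eastward to -32.8°.

24.0°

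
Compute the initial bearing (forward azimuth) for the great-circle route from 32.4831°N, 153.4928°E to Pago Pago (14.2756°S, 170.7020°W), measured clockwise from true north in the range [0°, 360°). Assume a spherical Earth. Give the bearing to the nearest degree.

138°

Δλ = -170.7020 − 153.4928 = -324.1948°; wrapped into (−180°, 180°]: 35.8052°.
θ = atan2( sin Δλ · cos φ₂ , cos φ₁ · sin φ₂ − sin φ₁ · cos φ₂ · cos Δλ )
  = atan2(0.56697, -0.63011) = 138.020° → normalised to [0°, 360°): 138.020°.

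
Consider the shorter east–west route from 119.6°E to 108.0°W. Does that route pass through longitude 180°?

Naïve |-108.0 − 119.6| = 227.6° > 180°, so the shorter arc goes the other way round — across 180°.
Signed shortest Δλ = ((-108.0 − 119.6 + 180) mod 360) − 180 = 132.4°.
Going east by 132.4° from +119.6° passes through 180° before reaching -108.0°.

Yes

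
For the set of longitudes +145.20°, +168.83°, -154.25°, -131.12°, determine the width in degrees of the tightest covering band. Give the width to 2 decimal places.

83.68°

Sort the longitudes: -154.25°, -131.12°, +145.20°, +168.83°.
Eastward gaps between consecutive values (wrapping around): 23.13°, 276.32°, 23.63°, 36.92°.
Largest gap = 276.32° ⇒ minimal covering band is its complement: 360° − 276.32° = 83.68°.
Band runs from +145.20° eastward to -131.12°, crossing the antimeridian.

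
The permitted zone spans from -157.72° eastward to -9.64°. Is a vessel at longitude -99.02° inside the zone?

Band width going east from -157.72° to -9.64°: ((-9.64 − -157.72) mod 360) = 148.08°.
Offset of -99.02° east of the west edge: ((-99.02 − -157.72) mod 360) = 58.70°.
58.70° ≤ 148.08° ⇒ inside.

Yes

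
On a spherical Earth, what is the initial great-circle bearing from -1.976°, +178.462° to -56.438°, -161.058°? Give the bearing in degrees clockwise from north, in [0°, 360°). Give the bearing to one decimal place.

166.6°

Δλ = -161.058 − 178.462 = -339.520°; wrapped into (−180°, 180°]: 20.480°.
θ = atan2( sin Δλ · cos φ₂ , cos φ₁ · sin φ₂ − sin φ₁ · cos φ₂ · cos Δλ )
  = atan2(0.19343, -0.81494) = 166.648° → normalised to [0°, 360°): 166.648°.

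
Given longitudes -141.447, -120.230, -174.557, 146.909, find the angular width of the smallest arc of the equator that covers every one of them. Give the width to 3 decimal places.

Sort the longitudes: -174.557°, -141.447°, -120.230°, +146.909°.
Eastward gaps between consecutive values (wrapping around): 33.110°, 21.217°, 267.139°, 38.534°.
Largest gap = 267.139° ⇒ minimal covering band is its complement: 360° − 267.139° = 92.861°.
Band runs from +146.909° eastward to -120.230°, crossing the antimeridian.

92.861°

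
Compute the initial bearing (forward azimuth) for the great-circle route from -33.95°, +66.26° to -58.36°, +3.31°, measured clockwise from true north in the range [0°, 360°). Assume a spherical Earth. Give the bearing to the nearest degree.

219°

Δλ = 3.31 − 66.26 = -62.95°.
θ = atan2( sin Δλ · cos φ₂ , cos φ₁ · sin φ₂ − sin φ₁ · cos φ₂ · cos Δλ )
  = atan2(-0.46720, -0.57300) = -140.808° → normalised to [0°, 360°): 219.192°.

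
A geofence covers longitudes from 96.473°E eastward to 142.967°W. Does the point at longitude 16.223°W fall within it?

Band width going east from +96.473° to -142.967°: ((-142.967 − 96.473) mod 360) = 120.560°.
Offset of -16.223° east of the west edge: ((-16.223 − 96.473) mod 360) = 247.304°.
247.304° > 120.560° ⇒ outside.

No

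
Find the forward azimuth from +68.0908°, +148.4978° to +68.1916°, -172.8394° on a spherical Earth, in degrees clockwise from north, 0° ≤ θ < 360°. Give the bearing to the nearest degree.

Δλ = -172.8394 − 148.4978 = -321.3372°; wrapped into (−180°, 180°]: 38.6628°.
θ = atan2( sin Δλ · cos φ₂ , cos φ₁ · sin φ₂ − sin φ₁ · cos φ₂ · cos Δλ )
  = atan2(0.23209, 0.07730) = 71.579° → normalised to [0°, 360°): 71.579°.

72°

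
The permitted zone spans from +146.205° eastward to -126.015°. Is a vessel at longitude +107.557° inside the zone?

Band width going east from +146.205° to -126.015°: ((-126.015 − 146.205) mod 360) = 87.780°.
Offset of +107.557° east of the west edge: ((107.557 − 146.205) mod 360) = 321.352°.
321.352° > 87.780° ⇒ outside.

No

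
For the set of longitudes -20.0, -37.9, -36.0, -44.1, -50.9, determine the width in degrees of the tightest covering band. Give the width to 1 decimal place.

Sort the longitudes: -50.9°, -44.1°, -37.9°, -36.0°, -20.0°.
Eastward gaps between consecutive values (wrapping around): 6.8°, 6.2°, 1.9°, 16.0°, 329.1°.
Largest gap = 329.1° ⇒ minimal covering band is its complement: 360° − 329.1° = 30.9°.
Band runs from -50.9° eastward to -20.0°.

30.9°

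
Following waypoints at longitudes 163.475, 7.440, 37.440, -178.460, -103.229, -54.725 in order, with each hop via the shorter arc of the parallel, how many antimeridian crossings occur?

Leg 1: +163.475° → +7.440°, shortest Δλ = -156.035° (west) — does not cross 180°.
Leg 2: +7.440° → +37.440°, shortest Δλ = 30.0° (east) — does not cross 180°.
Leg 3: +37.440° → -178.460°, shortest Δλ = 144.1° (east) — crosses 180°.
Leg 4: -178.460° → -103.229°, shortest Δλ = 75.231° (east) — does not cross 180°.
Leg 5: -103.229° → -54.725°, shortest Δλ = 48.504° (east) — does not cross 180°.
Total crossings: 1.

1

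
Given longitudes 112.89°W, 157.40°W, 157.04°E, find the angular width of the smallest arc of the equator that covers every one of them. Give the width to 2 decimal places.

Sort the longitudes: -157.40°, -112.89°, +157.04°.
Eastward gaps between consecutive values (wrapping around): 44.51°, 269.93°, 45.56°.
Largest gap = 269.93° ⇒ minimal covering band is its complement: 360° − 269.93° = 90.07°.
Band runs from +157.04° eastward to -112.89°, crossing the antimeridian.

90.07°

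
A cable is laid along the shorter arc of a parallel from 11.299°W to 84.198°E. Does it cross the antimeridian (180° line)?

No

Signed shortest Δλ = ((84.198 − -11.299 + 180) mod 360) − 180 = 95.497°.
Going east by 95.497° from -11.299° reaches +84.198° without touching 180°.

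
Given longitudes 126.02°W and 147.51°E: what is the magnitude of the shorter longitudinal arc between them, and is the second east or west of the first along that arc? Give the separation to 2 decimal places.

Raw difference: 147.51 − -126.02 = 273.53°.
Normalise into (−180°, 180°]: 273.53° − 360° = -86.47°.
Negative ⇒ the second point lies to the west; separation 86.47°.

86.47° west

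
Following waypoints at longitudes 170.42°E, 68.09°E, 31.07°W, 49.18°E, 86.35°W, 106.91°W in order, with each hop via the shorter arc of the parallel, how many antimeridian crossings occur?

Leg 1: +170.42° → +68.09°, shortest Δλ = -102.33° (west) — does not cross 180°.
Leg 2: +68.09° → -31.07°, shortest Δλ = -99.16° (west) — does not cross 180°.
Leg 3: -31.07° → +49.18°, shortest Δλ = 80.25° (east) — does not cross 180°.
Leg 4: +49.18° → -86.35°, shortest Δλ = -135.53° (west) — does not cross 180°.
Leg 5: -86.35° → -106.91°, shortest Δλ = -20.56° (west) — does not cross 180°.
Total crossings: 0.

0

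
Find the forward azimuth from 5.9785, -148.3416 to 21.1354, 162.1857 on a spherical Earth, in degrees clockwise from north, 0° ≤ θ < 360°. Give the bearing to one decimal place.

Δλ = 162.1857 − -148.3416 = 310.5273°; wrapped into (−180°, 180°]: -49.4727°.
θ = atan2( sin Δλ · cos φ₂ , cos φ₁ · sin φ₂ − sin φ₁ · cos φ₂ · cos Δλ )
  = atan2(-0.70897, 0.29548) = -67.375° → normalised to [0°, 360°): 292.625°.

292.6°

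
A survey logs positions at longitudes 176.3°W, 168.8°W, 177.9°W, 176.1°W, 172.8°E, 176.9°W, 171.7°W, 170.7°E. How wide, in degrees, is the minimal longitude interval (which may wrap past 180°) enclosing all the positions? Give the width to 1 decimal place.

20.5°

Sort the longitudes: -177.9°, -176.9°, -176.3°, -176.1°, -171.7°, -168.8°, +170.7°, +172.8°.
Eastward gaps between consecutive values (wrapping around): 1.0°, 0.6°, 0.2°, 4.4°, 2.9°, 339.5°, 2.1°, 9.3°.
Largest gap = 339.5° ⇒ minimal covering band is its complement: 360° − 339.5° = 20.5°.
Band runs from +170.7° eastward to -168.8°, crossing the antimeridian.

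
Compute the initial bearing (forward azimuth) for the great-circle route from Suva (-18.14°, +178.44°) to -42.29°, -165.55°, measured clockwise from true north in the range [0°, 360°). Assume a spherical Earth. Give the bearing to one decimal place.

Δλ = -165.55 − 178.44 = -343.99°; wrapped into (−180°, 180°]: 16.01°.
θ = atan2( sin Δλ · cos φ₂ , cos φ₁ · sin φ₂ − sin φ₁ · cos φ₂ · cos Δλ )
  = atan2(0.20403, -0.41806) = 153.986° → normalised to [0°, 360°): 153.986°.

154.0°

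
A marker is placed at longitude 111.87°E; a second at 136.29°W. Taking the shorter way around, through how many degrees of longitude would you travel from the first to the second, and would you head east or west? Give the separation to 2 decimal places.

111.84° east

Raw difference: -136.29 − 111.87 = -248.16°.
Normalise into (−180°, 180°]: -248.16° + 360° = 111.84°.
Positive ⇒ the second point lies to the east; separation 111.84°.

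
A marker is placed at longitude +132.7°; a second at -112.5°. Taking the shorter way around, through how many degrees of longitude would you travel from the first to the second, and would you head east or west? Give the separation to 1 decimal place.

Raw difference: -112.5 − 132.7 = -245.2°.
Normalise into (−180°, 180°]: -245.2° + 360° = 114.8°.
Positive ⇒ the second point lies to the east; separation 114.8°.

114.8° east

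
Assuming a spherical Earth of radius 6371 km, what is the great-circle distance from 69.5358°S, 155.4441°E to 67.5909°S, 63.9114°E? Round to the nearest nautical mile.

Δλ = 63.9114 − 155.4441 = -91.5327°.
Δφ = -67.5909 − -69.5358 = 1.9449°.
a = sin²(Δφ/2) + cos φ₁ · cos φ₂ · sin²(Δλ/2) = 0.068711.
c = 2·atan2(√a, √(1−a)) = 0.53045 rad → d = 6371·c ≈ 3379.53 km ≈ 1824.80 nmi.

1825 nmi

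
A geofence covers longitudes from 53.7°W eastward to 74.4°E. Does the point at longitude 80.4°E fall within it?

Band width going east from -53.7° to +74.4°: ((74.4 − -53.7) mod 360) = 128.1°.
Offset of +80.4° east of the west edge: ((80.4 − -53.7) mod 360) = 134.1°.
134.1° > 128.1° ⇒ outside.

No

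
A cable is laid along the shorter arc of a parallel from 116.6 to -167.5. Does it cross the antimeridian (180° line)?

Yes

Naïve |-167.5 − 116.6| = 284.1° > 180°, so the shorter arc goes the other way round — across 180°.
Signed shortest Δλ = ((-167.5 − 116.6 + 180) mod 360) − 180 = 75.9°.
Going east by 75.9° from +116.6° passes through 180° before reaching -167.5°.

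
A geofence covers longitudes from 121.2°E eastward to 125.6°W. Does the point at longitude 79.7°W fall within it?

No

Band width going east from +121.2° to -125.6°: ((-125.6 − 121.2) mod 360) = 113.2°.
Offset of -79.7° east of the west edge: ((-79.7 − 121.2) mod 360) = 159.1°.
159.1° > 113.2° ⇒ outside.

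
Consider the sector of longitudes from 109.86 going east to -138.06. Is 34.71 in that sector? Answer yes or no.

No

Band width going east from +109.86° to -138.06°: ((-138.06 − 109.86) mod 360) = 112.08°.
Offset of +34.71° east of the west edge: ((34.71 − 109.86) mod 360) = 284.85°.
284.85° > 112.08° ⇒ outside.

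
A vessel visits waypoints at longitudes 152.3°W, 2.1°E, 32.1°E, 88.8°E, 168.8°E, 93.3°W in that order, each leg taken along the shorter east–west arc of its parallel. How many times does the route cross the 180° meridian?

Leg 1: -152.3° → +2.1°, shortest Δλ = 154.4° (east) — does not cross 180°.
Leg 2: +2.1° → +32.1°, shortest Δλ = 30.0° (east) — does not cross 180°.
Leg 3: +32.1° → +88.8°, shortest Δλ = 56.7° (east) — does not cross 180°.
Leg 4: +88.8° → +168.8°, shortest Δλ = 80.0° (east) — does not cross 180°.
Leg 5: +168.8° → -93.3°, shortest Δλ = 97.9° (east) — crosses 180°.
Total crossings: 1.

1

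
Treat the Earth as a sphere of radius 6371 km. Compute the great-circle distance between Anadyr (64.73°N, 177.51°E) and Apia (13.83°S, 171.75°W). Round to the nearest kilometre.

Δλ = -171.75 − 177.51 = -349.26°; wrapped into (−180°, 180°]: 10.74°.
Δφ = -13.83 − 64.73 = -78.56°.
a = sin²(Δφ/2) + cos φ₁ · cos φ₂ · sin²(Δλ/2) = 0.404460.
c = 2·atan2(√a, √(1−a)) = 1.37853 rad → d = 6371·c ≈ 8782.64 km.

8783 km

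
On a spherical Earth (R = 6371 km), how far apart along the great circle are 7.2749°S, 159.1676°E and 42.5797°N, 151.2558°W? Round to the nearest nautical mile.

Δλ = -151.2558 − 159.1676 = -310.4234°; wrapped into (−180°, 180°]: 49.5766°.
Δφ = 42.5797 − -7.2749 = 49.8546°.
a = sin²(Δφ/2) + cos φ₁ · cos φ₂ · sin²(Δλ/2) = 0.306030.
c = 2·atan2(√a, √(1−a)) = 1.17240 rad → d = 6371·c ≈ 7469.36 km ≈ 4033.13 nmi.

4033 nmi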